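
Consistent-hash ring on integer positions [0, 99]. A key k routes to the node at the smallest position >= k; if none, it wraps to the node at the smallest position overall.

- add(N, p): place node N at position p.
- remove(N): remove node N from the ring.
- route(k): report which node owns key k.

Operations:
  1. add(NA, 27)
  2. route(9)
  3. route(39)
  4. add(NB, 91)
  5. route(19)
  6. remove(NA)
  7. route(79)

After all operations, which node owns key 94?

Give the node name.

Op 1: add NA@27 -> ring=[27:NA]
Op 2: route key 9: smallest pos >= 9 is 27 -> NA
Op 3: route key 39: none >= 39, wrap to smallest pos 27 -> NA
Op 4: add NB@91 -> ring=[27:NA,91:NB]
Op 5: route key 19: smallest pos >= 19 is 27 -> NA
Op 6: remove NA -> ring=[91:NB]
Op 7: route key 79: smallest pos >= 79 is 91 -> NB
Final route key 94: none >= 94, wrap to smallest pos 91 -> NB

Answer: NB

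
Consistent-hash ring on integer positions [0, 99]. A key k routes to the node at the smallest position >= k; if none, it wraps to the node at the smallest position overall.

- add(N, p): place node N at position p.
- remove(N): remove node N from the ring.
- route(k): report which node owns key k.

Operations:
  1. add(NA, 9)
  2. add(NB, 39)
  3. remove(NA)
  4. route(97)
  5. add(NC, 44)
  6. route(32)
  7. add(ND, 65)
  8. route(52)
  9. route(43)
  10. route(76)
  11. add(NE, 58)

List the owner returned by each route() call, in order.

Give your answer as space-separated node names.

Answer: NB NB ND NC NB

Derivation:
Op 1: add NA@9 -> ring=[9:NA]
Op 2: add NB@39 -> ring=[9:NA,39:NB]
Op 3: remove NA -> ring=[39:NB]
Op 4: route key 97: none >= 97, wrap to smallest pos 39 -> NB
Op 5: add NC@44 -> ring=[39:NB,44:NC]
Op 6: route key 32: smallest pos >= 32 is 39 -> NB
Op 7: add ND@65 -> ring=[39:NB,44:NC,65:ND]
Op 8: route key 52: smallest pos >= 52 is 65 -> ND
Op 9: route key 43: smallest pos >= 43 is 44 -> NC
Op 10: route key 76: none >= 76, wrap to smallest pos 39 -> NB
Op 11: add NE@58 -> ring=[39:NB,44:NC,58:NE,65:ND]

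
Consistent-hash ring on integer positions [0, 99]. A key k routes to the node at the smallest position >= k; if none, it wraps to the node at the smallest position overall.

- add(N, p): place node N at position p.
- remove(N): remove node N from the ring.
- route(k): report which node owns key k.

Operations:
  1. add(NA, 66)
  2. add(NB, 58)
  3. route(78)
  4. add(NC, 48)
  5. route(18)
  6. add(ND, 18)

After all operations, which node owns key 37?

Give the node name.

Op 1: add NA@66 -> ring=[66:NA]
Op 2: add NB@58 -> ring=[58:NB,66:NA]
Op 3: route key 78: none >= 78, wrap to smallest pos 58 -> NB
Op 4: add NC@48 -> ring=[48:NC,58:NB,66:NA]
Op 5: route key 18: smallest pos >= 18 is 48 -> NC
Op 6: add ND@18 -> ring=[18:ND,48:NC,58:NB,66:NA]
Final route key 37: smallest pos >= 37 is 48 -> NC

Answer: NC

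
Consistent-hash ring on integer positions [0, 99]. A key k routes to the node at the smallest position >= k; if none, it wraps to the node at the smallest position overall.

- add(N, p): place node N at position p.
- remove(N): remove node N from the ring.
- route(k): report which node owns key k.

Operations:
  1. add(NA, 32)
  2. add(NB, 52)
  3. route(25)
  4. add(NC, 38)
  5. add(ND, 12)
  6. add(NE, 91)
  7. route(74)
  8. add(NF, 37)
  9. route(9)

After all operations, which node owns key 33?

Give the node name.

Answer: NF

Derivation:
Op 1: add NA@32 -> ring=[32:NA]
Op 2: add NB@52 -> ring=[32:NA,52:NB]
Op 3: route key 25: smallest pos >= 25 is 32 -> NA
Op 4: add NC@38 -> ring=[32:NA,38:NC,52:NB]
Op 5: add ND@12 -> ring=[12:ND,32:NA,38:NC,52:NB]
Op 6: add NE@91 -> ring=[12:ND,32:NA,38:NC,52:NB,91:NE]
Op 7: route key 74: smallest pos >= 74 is 91 -> NE
Op 8: add NF@37 -> ring=[12:ND,32:NA,37:NF,38:NC,52:NB,91:NE]
Op 9: route key 9: smallest pos >= 9 is 12 -> ND
Final route key 33: smallest pos >= 33 is 37 -> NF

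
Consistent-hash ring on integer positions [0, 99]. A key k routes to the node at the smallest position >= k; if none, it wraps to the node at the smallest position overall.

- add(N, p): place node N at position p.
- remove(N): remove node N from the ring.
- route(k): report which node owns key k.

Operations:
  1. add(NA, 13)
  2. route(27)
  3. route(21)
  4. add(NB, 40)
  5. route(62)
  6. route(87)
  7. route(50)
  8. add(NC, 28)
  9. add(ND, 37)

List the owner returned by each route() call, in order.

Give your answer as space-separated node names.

Op 1: add NA@13 -> ring=[13:NA]
Op 2: route key 27: none >= 27, wrap to smallest pos 13 -> NA
Op 3: route key 21: none >= 21, wrap to smallest pos 13 -> NA
Op 4: add NB@40 -> ring=[13:NA,40:NB]
Op 5: route key 62: none >= 62, wrap to smallest pos 13 -> NA
Op 6: route key 87: none >= 87, wrap to smallest pos 13 -> NA
Op 7: route key 50: none >= 50, wrap to smallest pos 13 -> NA
Op 8: add NC@28 -> ring=[13:NA,28:NC,40:NB]
Op 9: add ND@37 -> ring=[13:NA,28:NC,37:ND,40:NB]

Answer: NA NA NA NA NA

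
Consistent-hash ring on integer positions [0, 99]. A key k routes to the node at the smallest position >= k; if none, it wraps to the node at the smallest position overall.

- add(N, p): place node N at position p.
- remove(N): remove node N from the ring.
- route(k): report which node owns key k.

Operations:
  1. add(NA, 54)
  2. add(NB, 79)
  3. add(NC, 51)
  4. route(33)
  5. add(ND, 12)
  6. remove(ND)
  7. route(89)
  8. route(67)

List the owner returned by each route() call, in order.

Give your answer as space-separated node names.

Op 1: add NA@54 -> ring=[54:NA]
Op 2: add NB@79 -> ring=[54:NA,79:NB]
Op 3: add NC@51 -> ring=[51:NC,54:NA,79:NB]
Op 4: route key 33: smallest pos >= 33 is 51 -> NC
Op 5: add ND@12 -> ring=[12:ND,51:NC,54:NA,79:NB]
Op 6: remove ND -> ring=[51:NC,54:NA,79:NB]
Op 7: route key 89: none >= 89, wrap to smallest pos 51 -> NC
Op 8: route key 67: smallest pos >= 67 is 79 -> NB

Answer: NC NC NB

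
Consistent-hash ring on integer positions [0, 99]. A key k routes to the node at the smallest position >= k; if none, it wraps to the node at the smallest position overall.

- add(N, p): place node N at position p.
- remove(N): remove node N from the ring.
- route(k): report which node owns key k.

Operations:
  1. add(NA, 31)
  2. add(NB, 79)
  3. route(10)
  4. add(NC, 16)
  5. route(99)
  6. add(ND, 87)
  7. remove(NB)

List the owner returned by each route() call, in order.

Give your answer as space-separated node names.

Op 1: add NA@31 -> ring=[31:NA]
Op 2: add NB@79 -> ring=[31:NA,79:NB]
Op 3: route key 10: smallest pos >= 10 is 31 -> NA
Op 4: add NC@16 -> ring=[16:NC,31:NA,79:NB]
Op 5: route key 99: none >= 99, wrap to smallest pos 16 -> NC
Op 6: add ND@87 -> ring=[16:NC,31:NA,79:NB,87:ND]
Op 7: remove NB -> ring=[16:NC,31:NA,87:ND]

Answer: NA NC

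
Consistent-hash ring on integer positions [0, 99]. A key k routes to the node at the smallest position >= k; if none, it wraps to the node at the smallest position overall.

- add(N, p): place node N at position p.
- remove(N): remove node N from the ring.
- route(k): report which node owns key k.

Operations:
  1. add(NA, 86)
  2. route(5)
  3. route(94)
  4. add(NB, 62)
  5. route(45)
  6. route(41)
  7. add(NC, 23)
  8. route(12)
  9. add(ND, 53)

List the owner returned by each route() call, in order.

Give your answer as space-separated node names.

Op 1: add NA@86 -> ring=[86:NA]
Op 2: route key 5: smallest pos >= 5 is 86 -> NA
Op 3: route key 94: none >= 94, wrap to smallest pos 86 -> NA
Op 4: add NB@62 -> ring=[62:NB,86:NA]
Op 5: route key 45: smallest pos >= 45 is 62 -> NB
Op 6: route key 41: smallest pos >= 41 is 62 -> NB
Op 7: add NC@23 -> ring=[23:NC,62:NB,86:NA]
Op 8: route key 12: smallest pos >= 12 is 23 -> NC
Op 9: add ND@53 -> ring=[23:NC,53:ND,62:NB,86:NA]

Answer: NA NA NB NB NC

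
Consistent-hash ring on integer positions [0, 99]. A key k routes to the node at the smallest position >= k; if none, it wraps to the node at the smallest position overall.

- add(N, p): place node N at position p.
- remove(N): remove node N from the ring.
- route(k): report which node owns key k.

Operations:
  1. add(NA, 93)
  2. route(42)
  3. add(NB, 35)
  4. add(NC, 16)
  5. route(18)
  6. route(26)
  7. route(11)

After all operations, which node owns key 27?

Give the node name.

Answer: NB

Derivation:
Op 1: add NA@93 -> ring=[93:NA]
Op 2: route key 42: smallest pos >= 42 is 93 -> NA
Op 3: add NB@35 -> ring=[35:NB,93:NA]
Op 4: add NC@16 -> ring=[16:NC,35:NB,93:NA]
Op 5: route key 18: smallest pos >= 18 is 35 -> NB
Op 6: route key 26: smallest pos >= 26 is 35 -> NB
Op 7: route key 11: smallest pos >= 11 is 16 -> NC
Final route key 27: smallest pos >= 27 is 35 -> NB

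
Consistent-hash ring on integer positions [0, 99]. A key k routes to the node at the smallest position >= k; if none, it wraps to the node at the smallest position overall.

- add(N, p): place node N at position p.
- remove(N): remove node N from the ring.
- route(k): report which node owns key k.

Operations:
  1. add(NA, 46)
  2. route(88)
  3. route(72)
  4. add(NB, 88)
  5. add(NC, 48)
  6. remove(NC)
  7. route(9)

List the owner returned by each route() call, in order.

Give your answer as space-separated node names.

Op 1: add NA@46 -> ring=[46:NA]
Op 2: route key 88: none >= 88, wrap to smallest pos 46 -> NA
Op 3: route key 72: none >= 72, wrap to smallest pos 46 -> NA
Op 4: add NB@88 -> ring=[46:NA,88:NB]
Op 5: add NC@48 -> ring=[46:NA,48:NC,88:NB]
Op 6: remove NC -> ring=[46:NA,88:NB]
Op 7: route key 9: smallest pos >= 9 is 46 -> NA

Answer: NA NA NA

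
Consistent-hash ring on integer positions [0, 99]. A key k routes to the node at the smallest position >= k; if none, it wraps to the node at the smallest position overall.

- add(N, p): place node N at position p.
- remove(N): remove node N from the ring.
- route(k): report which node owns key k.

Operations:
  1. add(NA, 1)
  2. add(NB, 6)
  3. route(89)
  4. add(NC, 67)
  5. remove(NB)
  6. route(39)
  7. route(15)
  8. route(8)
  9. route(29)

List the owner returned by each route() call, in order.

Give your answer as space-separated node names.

Op 1: add NA@1 -> ring=[1:NA]
Op 2: add NB@6 -> ring=[1:NA,6:NB]
Op 3: route key 89: none >= 89, wrap to smallest pos 1 -> NA
Op 4: add NC@67 -> ring=[1:NA,6:NB,67:NC]
Op 5: remove NB -> ring=[1:NA,67:NC]
Op 6: route key 39: smallest pos >= 39 is 67 -> NC
Op 7: route key 15: smallest pos >= 15 is 67 -> NC
Op 8: route key 8: smallest pos >= 8 is 67 -> NC
Op 9: route key 29: smallest pos >= 29 is 67 -> NC

Answer: NA NC NC NC NC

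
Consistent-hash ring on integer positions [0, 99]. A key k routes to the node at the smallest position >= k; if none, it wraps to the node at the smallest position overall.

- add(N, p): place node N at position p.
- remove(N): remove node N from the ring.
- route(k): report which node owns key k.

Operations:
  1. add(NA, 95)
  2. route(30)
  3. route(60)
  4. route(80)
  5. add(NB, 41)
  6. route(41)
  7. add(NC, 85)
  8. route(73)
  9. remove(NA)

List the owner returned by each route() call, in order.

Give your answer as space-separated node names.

Op 1: add NA@95 -> ring=[95:NA]
Op 2: route key 30: smallest pos >= 30 is 95 -> NA
Op 3: route key 60: smallest pos >= 60 is 95 -> NA
Op 4: route key 80: smallest pos >= 80 is 95 -> NA
Op 5: add NB@41 -> ring=[41:NB,95:NA]
Op 6: route key 41: smallest pos >= 41 is 41 -> NB
Op 7: add NC@85 -> ring=[41:NB,85:NC,95:NA]
Op 8: route key 73: smallest pos >= 73 is 85 -> NC
Op 9: remove NA -> ring=[41:NB,85:NC]

Answer: NA NA NA NB NC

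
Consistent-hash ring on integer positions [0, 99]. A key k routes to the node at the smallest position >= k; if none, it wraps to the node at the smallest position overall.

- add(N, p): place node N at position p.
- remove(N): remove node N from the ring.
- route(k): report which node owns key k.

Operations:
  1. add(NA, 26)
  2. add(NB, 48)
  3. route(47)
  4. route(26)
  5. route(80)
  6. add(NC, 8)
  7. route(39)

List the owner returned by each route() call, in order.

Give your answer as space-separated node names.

Answer: NB NA NA NB

Derivation:
Op 1: add NA@26 -> ring=[26:NA]
Op 2: add NB@48 -> ring=[26:NA,48:NB]
Op 3: route key 47: smallest pos >= 47 is 48 -> NB
Op 4: route key 26: smallest pos >= 26 is 26 -> NA
Op 5: route key 80: none >= 80, wrap to smallest pos 26 -> NA
Op 6: add NC@8 -> ring=[8:NC,26:NA,48:NB]
Op 7: route key 39: smallest pos >= 39 is 48 -> NB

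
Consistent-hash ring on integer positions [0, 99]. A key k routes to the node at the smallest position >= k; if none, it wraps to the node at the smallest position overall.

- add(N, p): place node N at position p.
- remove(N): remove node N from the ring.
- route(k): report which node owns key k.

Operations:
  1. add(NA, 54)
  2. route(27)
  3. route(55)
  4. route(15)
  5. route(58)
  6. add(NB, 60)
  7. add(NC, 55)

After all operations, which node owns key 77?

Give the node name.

Answer: NA

Derivation:
Op 1: add NA@54 -> ring=[54:NA]
Op 2: route key 27: smallest pos >= 27 is 54 -> NA
Op 3: route key 55: none >= 55, wrap to smallest pos 54 -> NA
Op 4: route key 15: smallest pos >= 15 is 54 -> NA
Op 5: route key 58: none >= 58, wrap to smallest pos 54 -> NA
Op 6: add NB@60 -> ring=[54:NA,60:NB]
Op 7: add NC@55 -> ring=[54:NA,55:NC,60:NB]
Final route key 77: none >= 77, wrap to smallest pos 54 -> NA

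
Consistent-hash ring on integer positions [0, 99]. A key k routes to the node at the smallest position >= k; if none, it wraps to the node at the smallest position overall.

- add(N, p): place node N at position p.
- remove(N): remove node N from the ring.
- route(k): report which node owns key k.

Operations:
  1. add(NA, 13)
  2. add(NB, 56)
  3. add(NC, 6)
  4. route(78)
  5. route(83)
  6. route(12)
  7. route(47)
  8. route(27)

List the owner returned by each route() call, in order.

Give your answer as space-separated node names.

Op 1: add NA@13 -> ring=[13:NA]
Op 2: add NB@56 -> ring=[13:NA,56:NB]
Op 3: add NC@6 -> ring=[6:NC,13:NA,56:NB]
Op 4: route key 78: none >= 78, wrap to smallest pos 6 -> NC
Op 5: route key 83: none >= 83, wrap to smallest pos 6 -> NC
Op 6: route key 12: smallest pos >= 12 is 13 -> NA
Op 7: route key 47: smallest pos >= 47 is 56 -> NB
Op 8: route key 27: smallest pos >= 27 is 56 -> NB

Answer: NC NC NA NB NB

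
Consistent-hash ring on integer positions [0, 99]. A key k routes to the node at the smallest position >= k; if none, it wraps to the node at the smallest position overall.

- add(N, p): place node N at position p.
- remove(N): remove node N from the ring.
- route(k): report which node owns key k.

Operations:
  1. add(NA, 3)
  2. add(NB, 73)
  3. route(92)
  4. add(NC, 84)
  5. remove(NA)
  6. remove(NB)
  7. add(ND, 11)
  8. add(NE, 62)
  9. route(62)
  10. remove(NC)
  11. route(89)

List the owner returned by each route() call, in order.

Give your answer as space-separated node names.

Answer: NA NE ND

Derivation:
Op 1: add NA@3 -> ring=[3:NA]
Op 2: add NB@73 -> ring=[3:NA,73:NB]
Op 3: route key 92: none >= 92, wrap to smallest pos 3 -> NA
Op 4: add NC@84 -> ring=[3:NA,73:NB,84:NC]
Op 5: remove NA -> ring=[73:NB,84:NC]
Op 6: remove NB -> ring=[84:NC]
Op 7: add ND@11 -> ring=[11:ND,84:NC]
Op 8: add NE@62 -> ring=[11:ND,62:NE,84:NC]
Op 9: route key 62: smallest pos >= 62 is 62 -> NE
Op 10: remove NC -> ring=[11:ND,62:NE]
Op 11: route key 89: none >= 89, wrap to smallest pos 11 -> ND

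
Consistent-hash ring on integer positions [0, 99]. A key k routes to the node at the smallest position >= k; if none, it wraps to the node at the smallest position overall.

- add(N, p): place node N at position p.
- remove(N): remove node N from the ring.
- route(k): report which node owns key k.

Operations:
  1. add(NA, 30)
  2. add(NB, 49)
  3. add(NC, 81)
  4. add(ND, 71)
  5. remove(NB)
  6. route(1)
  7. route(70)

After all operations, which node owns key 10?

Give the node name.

Op 1: add NA@30 -> ring=[30:NA]
Op 2: add NB@49 -> ring=[30:NA,49:NB]
Op 3: add NC@81 -> ring=[30:NA,49:NB,81:NC]
Op 4: add ND@71 -> ring=[30:NA,49:NB,71:ND,81:NC]
Op 5: remove NB -> ring=[30:NA,71:ND,81:NC]
Op 6: route key 1: smallest pos >= 1 is 30 -> NA
Op 7: route key 70: smallest pos >= 70 is 71 -> ND
Final route key 10: smallest pos >= 10 is 30 -> NA

Answer: NA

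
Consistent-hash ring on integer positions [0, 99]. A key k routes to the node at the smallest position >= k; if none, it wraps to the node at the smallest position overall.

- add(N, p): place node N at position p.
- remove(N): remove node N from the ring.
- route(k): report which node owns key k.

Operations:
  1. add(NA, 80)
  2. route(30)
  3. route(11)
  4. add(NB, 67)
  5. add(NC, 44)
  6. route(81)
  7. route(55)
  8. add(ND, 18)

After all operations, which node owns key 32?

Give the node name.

Op 1: add NA@80 -> ring=[80:NA]
Op 2: route key 30: smallest pos >= 30 is 80 -> NA
Op 3: route key 11: smallest pos >= 11 is 80 -> NA
Op 4: add NB@67 -> ring=[67:NB,80:NA]
Op 5: add NC@44 -> ring=[44:NC,67:NB,80:NA]
Op 6: route key 81: none >= 81, wrap to smallest pos 44 -> NC
Op 7: route key 55: smallest pos >= 55 is 67 -> NB
Op 8: add ND@18 -> ring=[18:ND,44:NC,67:NB,80:NA]
Final route key 32: smallest pos >= 32 is 44 -> NC

Answer: NC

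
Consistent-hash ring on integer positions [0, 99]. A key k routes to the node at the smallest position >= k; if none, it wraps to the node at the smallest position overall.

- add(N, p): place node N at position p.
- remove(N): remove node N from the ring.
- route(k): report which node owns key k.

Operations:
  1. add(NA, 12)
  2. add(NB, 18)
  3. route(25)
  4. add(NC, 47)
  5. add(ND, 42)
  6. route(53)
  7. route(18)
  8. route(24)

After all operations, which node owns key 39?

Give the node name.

Answer: ND

Derivation:
Op 1: add NA@12 -> ring=[12:NA]
Op 2: add NB@18 -> ring=[12:NA,18:NB]
Op 3: route key 25: none >= 25, wrap to smallest pos 12 -> NA
Op 4: add NC@47 -> ring=[12:NA,18:NB,47:NC]
Op 5: add ND@42 -> ring=[12:NA,18:NB,42:ND,47:NC]
Op 6: route key 53: none >= 53, wrap to smallest pos 12 -> NA
Op 7: route key 18: smallest pos >= 18 is 18 -> NB
Op 8: route key 24: smallest pos >= 24 is 42 -> ND
Final route key 39: smallest pos >= 39 is 42 -> ND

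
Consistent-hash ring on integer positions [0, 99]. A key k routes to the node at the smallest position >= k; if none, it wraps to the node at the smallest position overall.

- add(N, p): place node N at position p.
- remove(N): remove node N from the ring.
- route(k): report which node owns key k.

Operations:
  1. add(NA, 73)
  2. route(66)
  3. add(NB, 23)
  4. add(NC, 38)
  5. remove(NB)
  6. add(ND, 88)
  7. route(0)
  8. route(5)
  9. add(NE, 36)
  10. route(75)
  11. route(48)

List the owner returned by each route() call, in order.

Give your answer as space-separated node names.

Op 1: add NA@73 -> ring=[73:NA]
Op 2: route key 66: smallest pos >= 66 is 73 -> NA
Op 3: add NB@23 -> ring=[23:NB,73:NA]
Op 4: add NC@38 -> ring=[23:NB,38:NC,73:NA]
Op 5: remove NB -> ring=[38:NC,73:NA]
Op 6: add ND@88 -> ring=[38:NC,73:NA,88:ND]
Op 7: route key 0: smallest pos >= 0 is 38 -> NC
Op 8: route key 5: smallest pos >= 5 is 38 -> NC
Op 9: add NE@36 -> ring=[36:NE,38:NC,73:NA,88:ND]
Op 10: route key 75: smallest pos >= 75 is 88 -> ND
Op 11: route key 48: smallest pos >= 48 is 73 -> NA

Answer: NA NC NC ND NA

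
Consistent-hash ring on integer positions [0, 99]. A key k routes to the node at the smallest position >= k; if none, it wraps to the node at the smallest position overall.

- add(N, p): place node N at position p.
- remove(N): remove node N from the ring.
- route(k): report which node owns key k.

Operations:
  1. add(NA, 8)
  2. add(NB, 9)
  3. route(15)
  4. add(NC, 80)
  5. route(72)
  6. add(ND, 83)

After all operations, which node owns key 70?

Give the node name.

Answer: NC

Derivation:
Op 1: add NA@8 -> ring=[8:NA]
Op 2: add NB@9 -> ring=[8:NA,9:NB]
Op 3: route key 15: none >= 15, wrap to smallest pos 8 -> NA
Op 4: add NC@80 -> ring=[8:NA,9:NB,80:NC]
Op 5: route key 72: smallest pos >= 72 is 80 -> NC
Op 6: add ND@83 -> ring=[8:NA,9:NB,80:NC,83:ND]
Final route key 70: smallest pos >= 70 is 80 -> NC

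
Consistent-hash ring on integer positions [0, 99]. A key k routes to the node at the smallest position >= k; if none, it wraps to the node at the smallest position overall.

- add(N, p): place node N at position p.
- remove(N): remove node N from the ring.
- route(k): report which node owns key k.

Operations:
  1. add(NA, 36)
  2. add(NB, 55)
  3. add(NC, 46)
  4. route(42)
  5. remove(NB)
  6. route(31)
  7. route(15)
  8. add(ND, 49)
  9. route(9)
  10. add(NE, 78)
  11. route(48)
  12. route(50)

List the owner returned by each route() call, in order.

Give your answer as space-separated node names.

Answer: NC NA NA NA ND NE

Derivation:
Op 1: add NA@36 -> ring=[36:NA]
Op 2: add NB@55 -> ring=[36:NA,55:NB]
Op 3: add NC@46 -> ring=[36:NA,46:NC,55:NB]
Op 4: route key 42: smallest pos >= 42 is 46 -> NC
Op 5: remove NB -> ring=[36:NA,46:NC]
Op 6: route key 31: smallest pos >= 31 is 36 -> NA
Op 7: route key 15: smallest pos >= 15 is 36 -> NA
Op 8: add ND@49 -> ring=[36:NA,46:NC,49:ND]
Op 9: route key 9: smallest pos >= 9 is 36 -> NA
Op 10: add NE@78 -> ring=[36:NA,46:NC,49:ND,78:NE]
Op 11: route key 48: smallest pos >= 48 is 49 -> ND
Op 12: route key 50: smallest pos >= 50 is 78 -> NE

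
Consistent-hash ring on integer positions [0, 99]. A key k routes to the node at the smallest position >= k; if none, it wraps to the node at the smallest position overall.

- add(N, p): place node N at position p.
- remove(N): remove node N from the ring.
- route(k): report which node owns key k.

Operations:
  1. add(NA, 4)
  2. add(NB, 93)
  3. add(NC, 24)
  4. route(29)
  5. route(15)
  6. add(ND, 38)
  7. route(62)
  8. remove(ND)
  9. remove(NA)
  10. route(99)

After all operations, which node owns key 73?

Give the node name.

Op 1: add NA@4 -> ring=[4:NA]
Op 2: add NB@93 -> ring=[4:NA,93:NB]
Op 3: add NC@24 -> ring=[4:NA,24:NC,93:NB]
Op 4: route key 29: smallest pos >= 29 is 93 -> NB
Op 5: route key 15: smallest pos >= 15 is 24 -> NC
Op 6: add ND@38 -> ring=[4:NA,24:NC,38:ND,93:NB]
Op 7: route key 62: smallest pos >= 62 is 93 -> NB
Op 8: remove ND -> ring=[4:NA,24:NC,93:NB]
Op 9: remove NA -> ring=[24:NC,93:NB]
Op 10: route key 99: none >= 99, wrap to smallest pos 24 -> NC
Final route key 73: smallest pos >= 73 is 93 -> NB

Answer: NB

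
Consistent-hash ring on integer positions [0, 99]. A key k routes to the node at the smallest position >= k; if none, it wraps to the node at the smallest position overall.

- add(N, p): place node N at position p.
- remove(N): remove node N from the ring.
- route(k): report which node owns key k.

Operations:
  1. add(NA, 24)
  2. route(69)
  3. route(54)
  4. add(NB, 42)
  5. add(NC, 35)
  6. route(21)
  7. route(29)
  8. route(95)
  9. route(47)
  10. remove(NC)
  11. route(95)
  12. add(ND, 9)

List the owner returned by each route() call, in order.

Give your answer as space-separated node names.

Op 1: add NA@24 -> ring=[24:NA]
Op 2: route key 69: none >= 69, wrap to smallest pos 24 -> NA
Op 3: route key 54: none >= 54, wrap to smallest pos 24 -> NA
Op 4: add NB@42 -> ring=[24:NA,42:NB]
Op 5: add NC@35 -> ring=[24:NA,35:NC,42:NB]
Op 6: route key 21: smallest pos >= 21 is 24 -> NA
Op 7: route key 29: smallest pos >= 29 is 35 -> NC
Op 8: route key 95: none >= 95, wrap to smallest pos 24 -> NA
Op 9: route key 47: none >= 47, wrap to smallest pos 24 -> NA
Op 10: remove NC -> ring=[24:NA,42:NB]
Op 11: route key 95: none >= 95, wrap to smallest pos 24 -> NA
Op 12: add ND@9 -> ring=[9:ND,24:NA,42:NB]

Answer: NA NA NA NC NA NA NA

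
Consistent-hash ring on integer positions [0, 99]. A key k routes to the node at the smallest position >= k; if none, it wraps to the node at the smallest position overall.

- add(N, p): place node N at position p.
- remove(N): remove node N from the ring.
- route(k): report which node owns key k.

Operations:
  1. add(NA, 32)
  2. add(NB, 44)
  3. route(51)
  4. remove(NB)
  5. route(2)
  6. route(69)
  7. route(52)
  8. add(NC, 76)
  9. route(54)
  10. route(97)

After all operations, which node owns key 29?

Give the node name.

Op 1: add NA@32 -> ring=[32:NA]
Op 2: add NB@44 -> ring=[32:NA,44:NB]
Op 3: route key 51: none >= 51, wrap to smallest pos 32 -> NA
Op 4: remove NB -> ring=[32:NA]
Op 5: route key 2: smallest pos >= 2 is 32 -> NA
Op 6: route key 69: none >= 69, wrap to smallest pos 32 -> NA
Op 7: route key 52: none >= 52, wrap to smallest pos 32 -> NA
Op 8: add NC@76 -> ring=[32:NA,76:NC]
Op 9: route key 54: smallest pos >= 54 is 76 -> NC
Op 10: route key 97: none >= 97, wrap to smallest pos 32 -> NA
Final route key 29: smallest pos >= 29 is 32 -> NA

Answer: NA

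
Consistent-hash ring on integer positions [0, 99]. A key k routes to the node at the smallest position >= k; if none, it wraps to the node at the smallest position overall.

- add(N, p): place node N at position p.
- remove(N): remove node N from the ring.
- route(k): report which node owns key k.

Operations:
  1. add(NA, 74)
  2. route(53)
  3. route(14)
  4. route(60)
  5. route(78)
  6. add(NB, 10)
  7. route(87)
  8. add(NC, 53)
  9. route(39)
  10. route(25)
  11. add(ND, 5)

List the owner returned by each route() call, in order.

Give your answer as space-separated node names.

Answer: NA NA NA NA NB NC NC

Derivation:
Op 1: add NA@74 -> ring=[74:NA]
Op 2: route key 53: smallest pos >= 53 is 74 -> NA
Op 3: route key 14: smallest pos >= 14 is 74 -> NA
Op 4: route key 60: smallest pos >= 60 is 74 -> NA
Op 5: route key 78: none >= 78, wrap to smallest pos 74 -> NA
Op 6: add NB@10 -> ring=[10:NB,74:NA]
Op 7: route key 87: none >= 87, wrap to smallest pos 10 -> NB
Op 8: add NC@53 -> ring=[10:NB,53:NC,74:NA]
Op 9: route key 39: smallest pos >= 39 is 53 -> NC
Op 10: route key 25: smallest pos >= 25 is 53 -> NC
Op 11: add ND@5 -> ring=[5:ND,10:NB,53:NC,74:NA]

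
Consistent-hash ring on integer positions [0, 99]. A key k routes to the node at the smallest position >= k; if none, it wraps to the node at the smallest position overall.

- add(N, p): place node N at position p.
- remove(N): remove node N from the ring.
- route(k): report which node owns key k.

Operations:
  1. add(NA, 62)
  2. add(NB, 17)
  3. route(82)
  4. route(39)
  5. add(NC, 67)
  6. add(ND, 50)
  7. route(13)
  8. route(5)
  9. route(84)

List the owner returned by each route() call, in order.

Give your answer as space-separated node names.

Answer: NB NA NB NB NB

Derivation:
Op 1: add NA@62 -> ring=[62:NA]
Op 2: add NB@17 -> ring=[17:NB,62:NA]
Op 3: route key 82: none >= 82, wrap to smallest pos 17 -> NB
Op 4: route key 39: smallest pos >= 39 is 62 -> NA
Op 5: add NC@67 -> ring=[17:NB,62:NA,67:NC]
Op 6: add ND@50 -> ring=[17:NB,50:ND,62:NA,67:NC]
Op 7: route key 13: smallest pos >= 13 is 17 -> NB
Op 8: route key 5: smallest pos >= 5 is 17 -> NB
Op 9: route key 84: none >= 84, wrap to smallest pos 17 -> NB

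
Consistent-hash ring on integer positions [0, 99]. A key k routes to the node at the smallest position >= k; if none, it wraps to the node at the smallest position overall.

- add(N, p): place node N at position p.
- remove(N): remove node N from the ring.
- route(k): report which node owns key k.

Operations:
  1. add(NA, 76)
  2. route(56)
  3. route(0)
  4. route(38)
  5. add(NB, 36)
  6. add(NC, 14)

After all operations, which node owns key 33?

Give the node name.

Op 1: add NA@76 -> ring=[76:NA]
Op 2: route key 56: smallest pos >= 56 is 76 -> NA
Op 3: route key 0: smallest pos >= 0 is 76 -> NA
Op 4: route key 38: smallest pos >= 38 is 76 -> NA
Op 5: add NB@36 -> ring=[36:NB,76:NA]
Op 6: add NC@14 -> ring=[14:NC,36:NB,76:NA]
Final route key 33: smallest pos >= 33 is 36 -> NB

Answer: NB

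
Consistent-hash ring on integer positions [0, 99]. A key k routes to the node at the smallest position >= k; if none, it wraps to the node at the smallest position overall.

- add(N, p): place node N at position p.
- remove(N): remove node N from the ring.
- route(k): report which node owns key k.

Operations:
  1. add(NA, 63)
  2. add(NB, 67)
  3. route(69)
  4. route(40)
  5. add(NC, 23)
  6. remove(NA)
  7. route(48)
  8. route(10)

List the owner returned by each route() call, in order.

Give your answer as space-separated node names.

Op 1: add NA@63 -> ring=[63:NA]
Op 2: add NB@67 -> ring=[63:NA,67:NB]
Op 3: route key 69: none >= 69, wrap to smallest pos 63 -> NA
Op 4: route key 40: smallest pos >= 40 is 63 -> NA
Op 5: add NC@23 -> ring=[23:NC,63:NA,67:NB]
Op 6: remove NA -> ring=[23:NC,67:NB]
Op 7: route key 48: smallest pos >= 48 is 67 -> NB
Op 8: route key 10: smallest pos >= 10 is 23 -> NC

Answer: NA NA NB NC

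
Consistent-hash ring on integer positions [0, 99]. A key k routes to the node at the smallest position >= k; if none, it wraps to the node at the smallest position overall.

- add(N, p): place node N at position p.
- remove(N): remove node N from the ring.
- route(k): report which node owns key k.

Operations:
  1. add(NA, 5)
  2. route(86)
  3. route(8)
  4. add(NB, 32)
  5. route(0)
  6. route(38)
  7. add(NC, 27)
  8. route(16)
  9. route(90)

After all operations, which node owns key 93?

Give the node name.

Op 1: add NA@5 -> ring=[5:NA]
Op 2: route key 86: none >= 86, wrap to smallest pos 5 -> NA
Op 3: route key 8: none >= 8, wrap to smallest pos 5 -> NA
Op 4: add NB@32 -> ring=[5:NA,32:NB]
Op 5: route key 0: smallest pos >= 0 is 5 -> NA
Op 6: route key 38: none >= 38, wrap to smallest pos 5 -> NA
Op 7: add NC@27 -> ring=[5:NA,27:NC,32:NB]
Op 8: route key 16: smallest pos >= 16 is 27 -> NC
Op 9: route key 90: none >= 90, wrap to smallest pos 5 -> NA
Final route key 93: none >= 93, wrap to smallest pos 5 -> NA

Answer: NA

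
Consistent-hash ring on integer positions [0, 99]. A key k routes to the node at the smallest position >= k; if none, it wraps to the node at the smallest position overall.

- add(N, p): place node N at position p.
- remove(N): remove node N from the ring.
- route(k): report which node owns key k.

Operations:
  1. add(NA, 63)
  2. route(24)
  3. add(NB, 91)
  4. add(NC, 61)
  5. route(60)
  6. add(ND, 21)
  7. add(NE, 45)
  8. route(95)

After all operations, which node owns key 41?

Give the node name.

Answer: NE

Derivation:
Op 1: add NA@63 -> ring=[63:NA]
Op 2: route key 24: smallest pos >= 24 is 63 -> NA
Op 3: add NB@91 -> ring=[63:NA,91:NB]
Op 4: add NC@61 -> ring=[61:NC,63:NA,91:NB]
Op 5: route key 60: smallest pos >= 60 is 61 -> NC
Op 6: add ND@21 -> ring=[21:ND,61:NC,63:NA,91:NB]
Op 7: add NE@45 -> ring=[21:ND,45:NE,61:NC,63:NA,91:NB]
Op 8: route key 95: none >= 95, wrap to smallest pos 21 -> ND
Final route key 41: smallest pos >= 41 is 45 -> NE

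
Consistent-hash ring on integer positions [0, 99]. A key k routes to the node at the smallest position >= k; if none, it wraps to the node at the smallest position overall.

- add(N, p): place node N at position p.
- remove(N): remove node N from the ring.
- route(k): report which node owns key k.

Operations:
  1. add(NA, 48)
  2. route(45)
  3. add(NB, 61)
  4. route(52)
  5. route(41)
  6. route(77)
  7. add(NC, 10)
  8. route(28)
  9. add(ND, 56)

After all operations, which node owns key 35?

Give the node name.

Answer: NA

Derivation:
Op 1: add NA@48 -> ring=[48:NA]
Op 2: route key 45: smallest pos >= 45 is 48 -> NA
Op 3: add NB@61 -> ring=[48:NA,61:NB]
Op 4: route key 52: smallest pos >= 52 is 61 -> NB
Op 5: route key 41: smallest pos >= 41 is 48 -> NA
Op 6: route key 77: none >= 77, wrap to smallest pos 48 -> NA
Op 7: add NC@10 -> ring=[10:NC,48:NA,61:NB]
Op 8: route key 28: smallest pos >= 28 is 48 -> NA
Op 9: add ND@56 -> ring=[10:NC,48:NA,56:ND,61:NB]
Final route key 35: smallest pos >= 35 is 48 -> NA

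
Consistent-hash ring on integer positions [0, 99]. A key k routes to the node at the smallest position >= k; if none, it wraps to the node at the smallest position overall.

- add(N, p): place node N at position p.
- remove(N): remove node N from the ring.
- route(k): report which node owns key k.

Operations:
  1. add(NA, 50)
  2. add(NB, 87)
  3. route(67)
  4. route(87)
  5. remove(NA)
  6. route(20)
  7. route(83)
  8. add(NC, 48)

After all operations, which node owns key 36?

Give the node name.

Op 1: add NA@50 -> ring=[50:NA]
Op 2: add NB@87 -> ring=[50:NA,87:NB]
Op 3: route key 67: smallest pos >= 67 is 87 -> NB
Op 4: route key 87: smallest pos >= 87 is 87 -> NB
Op 5: remove NA -> ring=[87:NB]
Op 6: route key 20: smallest pos >= 20 is 87 -> NB
Op 7: route key 83: smallest pos >= 83 is 87 -> NB
Op 8: add NC@48 -> ring=[48:NC,87:NB]
Final route key 36: smallest pos >= 36 is 48 -> NC

Answer: NC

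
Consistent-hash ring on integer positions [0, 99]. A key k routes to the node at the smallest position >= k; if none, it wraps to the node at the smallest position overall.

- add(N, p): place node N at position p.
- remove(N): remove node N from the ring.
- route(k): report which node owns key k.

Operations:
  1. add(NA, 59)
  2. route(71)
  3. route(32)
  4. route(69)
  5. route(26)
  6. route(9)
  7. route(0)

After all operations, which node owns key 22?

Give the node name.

Op 1: add NA@59 -> ring=[59:NA]
Op 2: route key 71: none >= 71, wrap to smallest pos 59 -> NA
Op 3: route key 32: smallest pos >= 32 is 59 -> NA
Op 4: route key 69: none >= 69, wrap to smallest pos 59 -> NA
Op 5: route key 26: smallest pos >= 26 is 59 -> NA
Op 6: route key 9: smallest pos >= 9 is 59 -> NA
Op 7: route key 0: smallest pos >= 0 is 59 -> NA
Final route key 22: smallest pos >= 22 is 59 -> NA

Answer: NA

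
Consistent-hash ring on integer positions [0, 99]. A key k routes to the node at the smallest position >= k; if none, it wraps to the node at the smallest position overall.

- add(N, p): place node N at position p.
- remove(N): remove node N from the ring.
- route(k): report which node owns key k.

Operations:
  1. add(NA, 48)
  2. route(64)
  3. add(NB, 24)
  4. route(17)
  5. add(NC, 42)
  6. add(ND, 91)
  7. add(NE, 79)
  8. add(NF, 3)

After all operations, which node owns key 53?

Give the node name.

Answer: NE

Derivation:
Op 1: add NA@48 -> ring=[48:NA]
Op 2: route key 64: none >= 64, wrap to smallest pos 48 -> NA
Op 3: add NB@24 -> ring=[24:NB,48:NA]
Op 4: route key 17: smallest pos >= 17 is 24 -> NB
Op 5: add NC@42 -> ring=[24:NB,42:NC,48:NA]
Op 6: add ND@91 -> ring=[24:NB,42:NC,48:NA,91:ND]
Op 7: add NE@79 -> ring=[24:NB,42:NC,48:NA,79:NE,91:ND]
Op 8: add NF@3 -> ring=[3:NF,24:NB,42:NC,48:NA,79:NE,91:ND]
Final route key 53: smallest pos >= 53 is 79 -> NE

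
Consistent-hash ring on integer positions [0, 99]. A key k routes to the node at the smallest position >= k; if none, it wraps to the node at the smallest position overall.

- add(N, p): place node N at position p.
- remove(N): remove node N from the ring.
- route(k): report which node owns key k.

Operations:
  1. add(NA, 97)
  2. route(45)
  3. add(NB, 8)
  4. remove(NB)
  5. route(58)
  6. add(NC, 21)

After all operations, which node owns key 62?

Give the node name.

Op 1: add NA@97 -> ring=[97:NA]
Op 2: route key 45: smallest pos >= 45 is 97 -> NA
Op 3: add NB@8 -> ring=[8:NB,97:NA]
Op 4: remove NB -> ring=[97:NA]
Op 5: route key 58: smallest pos >= 58 is 97 -> NA
Op 6: add NC@21 -> ring=[21:NC,97:NA]
Final route key 62: smallest pos >= 62 is 97 -> NA

Answer: NA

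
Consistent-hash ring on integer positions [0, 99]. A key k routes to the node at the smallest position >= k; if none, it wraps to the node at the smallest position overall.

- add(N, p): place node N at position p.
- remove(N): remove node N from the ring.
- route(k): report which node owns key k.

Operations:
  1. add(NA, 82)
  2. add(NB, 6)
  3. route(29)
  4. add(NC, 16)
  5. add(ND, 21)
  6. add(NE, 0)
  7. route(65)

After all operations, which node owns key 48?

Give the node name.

Answer: NA

Derivation:
Op 1: add NA@82 -> ring=[82:NA]
Op 2: add NB@6 -> ring=[6:NB,82:NA]
Op 3: route key 29: smallest pos >= 29 is 82 -> NA
Op 4: add NC@16 -> ring=[6:NB,16:NC,82:NA]
Op 5: add ND@21 -> ring=[6:NB,16:NC,21:ND,82:NA]
Op 6: add NE@0 -> ring=[0:NE,6:NB,16:NC,21:ND,82:NA]
Op 7: route key 65: smallest pos >= 65 is 82 -> NA
Final route key 48: smallest pos >= 48 is 82 -> NA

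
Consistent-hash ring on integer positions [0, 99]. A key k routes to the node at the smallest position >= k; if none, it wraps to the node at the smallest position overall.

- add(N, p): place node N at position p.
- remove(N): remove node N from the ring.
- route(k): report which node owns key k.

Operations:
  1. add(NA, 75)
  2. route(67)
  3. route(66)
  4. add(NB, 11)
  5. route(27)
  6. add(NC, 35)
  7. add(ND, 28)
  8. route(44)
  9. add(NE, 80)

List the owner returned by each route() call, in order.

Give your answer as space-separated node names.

Answer: NA NA NA NA

Derivation:
Op 1: add NA@75 -> ring=[75:NA]
Op 2: route key 67: smallest pos >= 67 is 75 -> NA
Op 3: route key 66: smallest pos >= 66 is 75 -> NA
Op 4: add NB@11 -> ring=[11:NB,75:NA]
Op 5: route key 27: smallest pos >= 27 is 75 -> NA
Op 6: add NC@35 -> ring=[11:NB,35:NC,75:NA]
Op 7: add ND@28 -> ring=[11:NB,28:ND,35:NC,75:NA]
Op 8: route key 44: smallest pos >= 44 is 75 -> NA
Op 9: add NE@80 -> ring=[11:NB,28:ND,35:NC,75:NA,80:NE]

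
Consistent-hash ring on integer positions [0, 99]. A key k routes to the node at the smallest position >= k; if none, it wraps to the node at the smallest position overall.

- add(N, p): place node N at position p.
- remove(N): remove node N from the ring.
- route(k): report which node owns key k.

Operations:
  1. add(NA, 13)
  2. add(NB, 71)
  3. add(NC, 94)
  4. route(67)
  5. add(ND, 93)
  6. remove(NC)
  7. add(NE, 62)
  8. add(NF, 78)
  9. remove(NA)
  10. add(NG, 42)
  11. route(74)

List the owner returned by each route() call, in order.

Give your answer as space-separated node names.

Answer: NB NF

Derivation:
Op 1: add NA@13 -> ring=[13:NA]
Op 2: add NB@71 -> ring=[13:NA,71:NB]
Op 3: add NC@94 -> ring=[13:NA,71:NB,94:NC]
Op 4: route key 67: smallest pos >= 67 is 71 -> NB
Op 5: add ND@93 -> ring=[13:NA,71:NB,93:ND,94:NC]
Op 6: remove NC -> ring=[13:NA,71:NB,93:ND]
Op 7: add NE@62 -> ring=[13:NA,62:NE,71:NB,93:ND]
Op 8: add NF@78 -> ring=[13:NA,62:NE,71:NB,78:NF,93:ND]
Op 9: remove NA -> ring=[62:NE,71:NB,78:NF,93:ND]
Op 10: add NG@42 -> ring=[42:NG,62:NE,71:NB,78:NF,93:ND]
Op 11: route key 74: smallest pos >= 74 is 78 -> NF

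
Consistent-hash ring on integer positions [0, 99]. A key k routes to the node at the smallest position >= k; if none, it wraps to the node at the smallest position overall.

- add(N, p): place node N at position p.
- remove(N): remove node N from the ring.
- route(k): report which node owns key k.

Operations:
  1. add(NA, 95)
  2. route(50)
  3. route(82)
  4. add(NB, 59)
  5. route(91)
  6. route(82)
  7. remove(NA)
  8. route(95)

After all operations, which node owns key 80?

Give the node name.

Op 1: add NA@95 -> ring=[95:NA]
Op 2: route key 50: smallest pos >= 50 is 95 -> NA
Op 3: route key 82: smallest pos >= 82 is 95 -> NA
Op 4: add NB@59 -> ring=[59:NB,95:NA]
Op 5: route key 91: smallest pos >= 91 is 95 -> NA
Op 6: route key 82: smallest pos >= 82 is 95 -> NA
Op 7: remove NA -> ring=[59:NB]
Op 8: route key 95: none >= 95, wrap to smallest pos 59 -> NB
Final route key 80: none >= 80, wrap to smallest pos 59 -> NB

Answer: NB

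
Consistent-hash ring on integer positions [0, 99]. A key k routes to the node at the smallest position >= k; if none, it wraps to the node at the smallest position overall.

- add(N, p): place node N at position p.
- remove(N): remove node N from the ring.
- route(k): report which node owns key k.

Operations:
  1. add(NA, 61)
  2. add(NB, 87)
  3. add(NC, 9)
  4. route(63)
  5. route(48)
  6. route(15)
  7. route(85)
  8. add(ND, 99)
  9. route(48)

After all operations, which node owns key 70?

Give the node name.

Answer: NB

Derivation:
Op 1: add NA@61 -> ring=[61:NA]
Op 2: add NB@87 -> ring=[61:NA,87:NB]
Op 3: add NC@9 -> ring=[9:NC,61:NA,87:NB]
Op 4: route key 63: smallest pos >= 63 is 87 -> NB
Op 5: route key 48: smallest pos >= 48 is 61 -> NA
Op 6: route key 15: smallest pos >= 15 is 61 -> NA
Op 7: route key 85: smallest pos >= 85 is 87 -> NB
Op 8: add ND@99 -> ring=[9:NC,61:NA,87:NB,99:ND]
Op 9: route key 48: smallest pos >= 48 is 61 -> NA
Final route key 70: smallest pos >= 70 is 87 -> NB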